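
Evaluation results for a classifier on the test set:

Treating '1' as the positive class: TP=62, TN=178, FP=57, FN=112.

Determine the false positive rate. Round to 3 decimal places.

0.243

FPR = FP/(FP+TN) = 57/(57+178) = 0.243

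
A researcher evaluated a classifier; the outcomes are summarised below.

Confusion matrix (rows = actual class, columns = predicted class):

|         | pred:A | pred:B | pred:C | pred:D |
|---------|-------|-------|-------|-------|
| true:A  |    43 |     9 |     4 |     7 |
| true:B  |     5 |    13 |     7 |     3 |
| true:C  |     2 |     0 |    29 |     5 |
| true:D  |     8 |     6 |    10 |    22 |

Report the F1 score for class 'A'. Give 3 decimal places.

0.711

Take TP from the diagonal, FP from the rest of the 'A' prediction marginal, FN from the rest of the 'A' actual marginal.
F1 score = 2·TP/(2·TP+FP+FN).
A: TP=43, FP=5+2+8=15, FN=9+4+7=20 → 86/121 = 0.7107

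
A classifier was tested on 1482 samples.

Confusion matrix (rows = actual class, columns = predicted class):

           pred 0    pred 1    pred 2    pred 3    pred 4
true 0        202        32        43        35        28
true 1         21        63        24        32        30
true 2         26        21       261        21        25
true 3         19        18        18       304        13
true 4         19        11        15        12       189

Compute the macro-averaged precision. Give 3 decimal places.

0.655

Per-class precision (TP/(TP+FP)):
  0: TP=202, FP=21+26+19+19=85 → 202/287 = 0.7038
  1: TP=63, FP=32+21+18+11=82 → 63/145 = 0.4345
  2: TP=261, FP=43+24+18+15=100 → 261/361 = 0.7230
  3: TP=304, FP=35+32+21+12=100 → 304/404 = 0.7525
  4: TP=189, FP=28+30+25+13=96 → 189/285 = 0.6632
Macro-precision = mean = (0.7038 + 0.4345 + 0.7230 + 0.7525 + 0.6632) / 5 = 0.655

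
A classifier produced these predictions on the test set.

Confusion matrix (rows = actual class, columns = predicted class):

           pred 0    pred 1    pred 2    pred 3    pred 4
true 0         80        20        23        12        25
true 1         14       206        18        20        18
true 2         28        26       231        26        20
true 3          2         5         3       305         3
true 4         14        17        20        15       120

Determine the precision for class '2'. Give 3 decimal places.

precision = TP/(TP+FP).
2: TP=231, FP=23+18+3+20=64 → 231/295 = 0.7831

0.783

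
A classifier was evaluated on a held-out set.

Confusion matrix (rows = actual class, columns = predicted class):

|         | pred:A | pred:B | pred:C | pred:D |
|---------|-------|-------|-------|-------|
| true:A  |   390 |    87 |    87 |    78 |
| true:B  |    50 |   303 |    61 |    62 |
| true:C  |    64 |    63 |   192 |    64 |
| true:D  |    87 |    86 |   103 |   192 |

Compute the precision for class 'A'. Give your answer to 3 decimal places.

0.660

One-vs-rest for 'A': TP = diagonal; FP = other classes predicted 'A'; FN = 'A' predicted as other.
precision = TP/(TP+FP).
A: TP=390, FP=50+64+87=201 → 390/591 = 0.6599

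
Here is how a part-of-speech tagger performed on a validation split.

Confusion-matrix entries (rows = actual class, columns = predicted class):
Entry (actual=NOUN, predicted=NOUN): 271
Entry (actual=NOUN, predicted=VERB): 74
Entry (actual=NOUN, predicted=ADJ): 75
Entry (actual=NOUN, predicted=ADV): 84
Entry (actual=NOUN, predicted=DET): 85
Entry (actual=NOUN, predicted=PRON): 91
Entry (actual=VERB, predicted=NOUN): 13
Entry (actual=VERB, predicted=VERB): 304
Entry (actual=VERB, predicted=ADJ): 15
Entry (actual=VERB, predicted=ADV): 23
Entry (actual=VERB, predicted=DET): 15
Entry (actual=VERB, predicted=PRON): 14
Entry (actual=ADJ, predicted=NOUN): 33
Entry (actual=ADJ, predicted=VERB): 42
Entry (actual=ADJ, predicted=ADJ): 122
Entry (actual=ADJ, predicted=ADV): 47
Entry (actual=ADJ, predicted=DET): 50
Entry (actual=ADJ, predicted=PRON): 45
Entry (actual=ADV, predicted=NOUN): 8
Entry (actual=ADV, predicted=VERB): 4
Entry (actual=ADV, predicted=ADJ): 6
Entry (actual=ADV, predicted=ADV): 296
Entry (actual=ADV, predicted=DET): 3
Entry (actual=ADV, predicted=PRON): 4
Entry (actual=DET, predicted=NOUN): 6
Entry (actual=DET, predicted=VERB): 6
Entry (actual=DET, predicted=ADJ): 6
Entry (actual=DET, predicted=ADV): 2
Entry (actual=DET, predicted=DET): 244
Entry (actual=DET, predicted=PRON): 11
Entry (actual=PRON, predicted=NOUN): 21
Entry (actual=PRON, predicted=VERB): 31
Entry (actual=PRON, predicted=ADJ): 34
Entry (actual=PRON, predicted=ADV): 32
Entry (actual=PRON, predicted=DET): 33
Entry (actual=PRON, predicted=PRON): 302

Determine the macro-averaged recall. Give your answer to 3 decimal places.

Per-class recall (TP/(TP+FN)):
  NOUN: TP=271, FN=74+75+84+85+91=409 → 271/680 = 0.3985
  VERB: TP=304, FN=13+15+23+15+14=80 → 304/384 = 0.7917
  ADJ: TP=122, FN=33+42+47+50+45=217 → 122/339 = 0.3599
  ADV: TP=296, FN=8+4+6+3+4=25 → 296/321 = 0.9221
  DET: TP=244, FN=6+6+6+2+11=31 → 244/275 = 0.8873
  PRON: TP=302, FN=21+31+34+32+33=151 → 302/453 = 0.6667
Macro-recall = mean = (0.3985 + 0.7917 + 0.3599 + 0.9221 + 0.8873 + 0.6667) / 6 = 0.671

0.671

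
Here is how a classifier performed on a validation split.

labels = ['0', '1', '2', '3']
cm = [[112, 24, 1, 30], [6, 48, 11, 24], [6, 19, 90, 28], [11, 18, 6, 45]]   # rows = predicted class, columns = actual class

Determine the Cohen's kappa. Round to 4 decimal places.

0.4864

Observed agreement pₒ = trace/N = 295/479 = 0.61587
Expected agreement pₑ = Σ (rowᵢ·colᵢ)/N² = (135·167 + 109·89 + 108·143 + 127·80)/479² = 0.25213
κ = (pₒ − pₑ)/(1 − pₑ) = (0.61587 − 0.25213)/(1 − 0.25213) = 0.4864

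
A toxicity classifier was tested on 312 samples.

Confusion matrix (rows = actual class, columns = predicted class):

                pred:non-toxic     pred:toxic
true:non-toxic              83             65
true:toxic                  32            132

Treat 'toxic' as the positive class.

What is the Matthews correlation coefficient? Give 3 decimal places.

MCC = (TP·TN − FP·FN) / √((TP+FP)(TP+FN)(TN+FP)(TN+FN))
Numerator = 132·83 − 65·32 = 8876
Denominator = √(197·164·148·115) = √549882160 = 23449.5663
MCC = 8876 / 23449.5663 = 0.379

0.379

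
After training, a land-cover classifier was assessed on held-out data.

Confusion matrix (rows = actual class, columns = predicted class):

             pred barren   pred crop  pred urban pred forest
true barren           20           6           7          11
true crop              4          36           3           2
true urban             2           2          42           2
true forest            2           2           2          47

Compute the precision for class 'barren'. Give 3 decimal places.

precision = TP/(TP+FP).
barren: TP=20, FP=4+2+2=8 → 20/28 = 0.7143

0.714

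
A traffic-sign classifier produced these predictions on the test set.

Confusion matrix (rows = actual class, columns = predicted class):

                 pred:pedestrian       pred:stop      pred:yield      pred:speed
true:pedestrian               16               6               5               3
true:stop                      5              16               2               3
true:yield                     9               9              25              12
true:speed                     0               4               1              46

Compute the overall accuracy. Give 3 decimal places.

0.636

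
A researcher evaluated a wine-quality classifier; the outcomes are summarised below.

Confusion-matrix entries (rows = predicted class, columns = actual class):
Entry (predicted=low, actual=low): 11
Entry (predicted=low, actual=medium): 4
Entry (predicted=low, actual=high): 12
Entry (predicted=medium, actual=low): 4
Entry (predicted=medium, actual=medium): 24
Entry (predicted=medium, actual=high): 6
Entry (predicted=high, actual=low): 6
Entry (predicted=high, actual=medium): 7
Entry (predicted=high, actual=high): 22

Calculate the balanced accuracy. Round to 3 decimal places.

0.587

Balanced accuracy = mean of per-class recall.
  low: recall = 11/21 = 0.5238
  medium: recall = 24/35 = 0.6857
  high: recall = 22/40 = 0.5500
Mean = (0.5238 + 0.6857 + 0.5500) / 3 = 0.587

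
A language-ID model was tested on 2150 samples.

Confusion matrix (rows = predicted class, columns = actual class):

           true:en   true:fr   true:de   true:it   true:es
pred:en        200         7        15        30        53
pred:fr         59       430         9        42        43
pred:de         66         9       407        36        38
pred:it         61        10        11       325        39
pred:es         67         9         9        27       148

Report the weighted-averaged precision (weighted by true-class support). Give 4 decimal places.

0.6921

Per-class precision (TP/(TP+FP)):
  en: TP=200, FP=7+15+30+53=105 → 200/305 = 0.65574
  fr: TP=430, FP=59+9+42+43=153 → 430/583 = 0.73756
  de: TP=407, FP=66+9+36+38=149 → 407/556 = 0.73201
  it: TP=325, FP=61+10+11+39=121 → 325/446 = 0.72870
  es: TP=148, FP=67+9+9+27=112 → 148/260 = 0.56923
Weighted-precision = Σ (supportᵢ/N)·precisionᵢ with N=2150: (453/2150)·0.65574 + (465/2150)·0.73756 + (451/2150)·0.73201 + (460/2150)·0.72870 + (321/2150)·0.56923 = 0.6921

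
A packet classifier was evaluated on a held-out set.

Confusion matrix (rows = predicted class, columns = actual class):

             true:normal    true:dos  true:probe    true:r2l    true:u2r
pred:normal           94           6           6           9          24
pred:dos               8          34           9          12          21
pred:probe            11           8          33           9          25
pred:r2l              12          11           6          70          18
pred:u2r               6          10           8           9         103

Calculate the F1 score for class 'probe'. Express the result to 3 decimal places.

0.446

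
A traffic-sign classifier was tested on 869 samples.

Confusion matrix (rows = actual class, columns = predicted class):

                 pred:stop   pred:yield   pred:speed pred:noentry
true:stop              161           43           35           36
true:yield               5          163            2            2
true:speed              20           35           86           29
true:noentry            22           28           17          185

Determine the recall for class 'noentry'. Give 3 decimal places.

0.734

One-vs-rest for 'noentry': TP = diagonal; FP = other classes predicted 'noentry'; FN = 'noentry' predicted as other.
recall = TP/(TP+FN).
noentry: TP=185, FN=22+28+17=67 → 185/252 = 0.7341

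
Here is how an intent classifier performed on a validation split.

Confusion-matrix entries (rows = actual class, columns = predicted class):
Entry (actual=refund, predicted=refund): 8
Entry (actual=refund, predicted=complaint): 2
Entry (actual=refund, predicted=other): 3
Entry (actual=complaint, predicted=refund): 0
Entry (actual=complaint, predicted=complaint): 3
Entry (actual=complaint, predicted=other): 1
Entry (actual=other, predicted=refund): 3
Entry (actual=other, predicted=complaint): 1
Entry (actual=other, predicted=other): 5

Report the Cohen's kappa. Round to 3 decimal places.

0.393

Observed agreement pₒ = trace/N = 16/26 = 0.6154
Expected agreement pₑ = Σ (rowᵢ·colᵢ)/N² = (13·11 + 4·6 + 9·9)/26² = 0.3669
κ = (pₒ − pₑ)/(1 − pₑ) = (0.6154 − 0.3669)/(1 − 0.3669) = 0.393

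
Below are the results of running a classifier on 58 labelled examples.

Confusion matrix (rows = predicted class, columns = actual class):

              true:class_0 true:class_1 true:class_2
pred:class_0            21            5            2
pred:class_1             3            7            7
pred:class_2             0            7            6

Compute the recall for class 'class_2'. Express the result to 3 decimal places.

Treat 'class_2' as positive and all other classes as negative.
recall = TP/(TP+FN).
class_2: TP=6, FN=2+7=9 → 6/15 = 0.4000

0.400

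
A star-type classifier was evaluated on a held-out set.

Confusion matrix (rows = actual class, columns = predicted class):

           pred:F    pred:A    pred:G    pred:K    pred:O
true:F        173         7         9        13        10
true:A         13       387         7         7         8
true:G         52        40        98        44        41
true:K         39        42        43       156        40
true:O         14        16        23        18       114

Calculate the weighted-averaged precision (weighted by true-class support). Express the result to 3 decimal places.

Per-class precision (TP/(TP+FP)):
  F: TP=173, FP=13+52+39+14=118 → 173/291 = 0.5945
  A: TP=387, FP=7+40+42+16=105 → 387/492 = 0.7866
  G: TP=98, FP=9+7+43+23=82 → 98/180 = 0.5444
  K: TP=156, FP=13+7+44+18=82 → 156/238 = 0.6555
  O: TP=114, FP=10+8+41+40=99 → 114/213 = 0.5352
Weighted-precision = Σ (supportᵢ/N)·precisionᵢ with N=1414: (212/1414)·0.5945 + (422/1414)·0.7866 + (275/1414)·0.5444 + (320/1414)·0.6555 + (185/1414)·0.5352 = 0.648

0.648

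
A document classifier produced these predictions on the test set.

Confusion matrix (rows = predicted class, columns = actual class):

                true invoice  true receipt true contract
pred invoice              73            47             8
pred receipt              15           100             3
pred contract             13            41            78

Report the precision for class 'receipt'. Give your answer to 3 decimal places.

One-vs-rest for 'receipt': TP = diagonal; FP = other classes predicted 'receipt'; FN = 'receipt' predicted as other.
precision = TP/(TP+FP).
receipt: TP=100, FP=15+3=18 → 100/118 = 0.8475

0.847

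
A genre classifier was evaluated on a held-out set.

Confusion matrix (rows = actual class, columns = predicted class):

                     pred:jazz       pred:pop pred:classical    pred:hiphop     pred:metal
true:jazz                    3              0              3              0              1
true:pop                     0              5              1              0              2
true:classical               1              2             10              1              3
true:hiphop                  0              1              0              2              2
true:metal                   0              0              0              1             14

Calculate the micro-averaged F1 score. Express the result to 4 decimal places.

0.6538

Micro-averaging pools counts across classes: ΣTP=34, ΣFP=18, ΣFN=18.
Micro-F1 score = 2·TP/(2·TP+FP+FN) on pooled counts = 0.6538 (equals overall accuracy in single-label multiclass).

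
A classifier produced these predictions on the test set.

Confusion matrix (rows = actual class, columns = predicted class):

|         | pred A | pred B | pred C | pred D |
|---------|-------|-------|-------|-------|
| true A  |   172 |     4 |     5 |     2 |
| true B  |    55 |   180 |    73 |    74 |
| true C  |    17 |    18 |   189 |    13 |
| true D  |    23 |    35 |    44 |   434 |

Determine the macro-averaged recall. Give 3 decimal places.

Per-class recall (TP/(TP+FN)):
  A: TP=172, FN=4+5+2=11 → 172/183 = 0.9399
  B: TP=180, FN=55+73+74=202 → 180/382 = 0.4712
  C: TP=189, FN=17+18+13=48 → 189/237 = 0.7975
  D: TP=434, FN=23+35+44=102 → 434/536 = 0.8097
Macro-recall = mean = (0.9399 + 0.4712 + 0.7975 + 0.8097) / 4 = 0.755

0.755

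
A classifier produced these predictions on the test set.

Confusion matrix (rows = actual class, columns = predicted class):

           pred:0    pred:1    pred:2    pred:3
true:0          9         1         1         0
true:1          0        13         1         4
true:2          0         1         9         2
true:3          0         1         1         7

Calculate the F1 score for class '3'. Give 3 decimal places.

Take TP from the diagonal, FP from the rest of the '3' prediction marginal, FN from the rest of the '3' actual marginal.
F1 score = 2·TP/(2·TP+FP+FN).
3: TP=7, FP=0+4+2=6, FN=0+1+1=2 → 14/22 = 0.6364

0.636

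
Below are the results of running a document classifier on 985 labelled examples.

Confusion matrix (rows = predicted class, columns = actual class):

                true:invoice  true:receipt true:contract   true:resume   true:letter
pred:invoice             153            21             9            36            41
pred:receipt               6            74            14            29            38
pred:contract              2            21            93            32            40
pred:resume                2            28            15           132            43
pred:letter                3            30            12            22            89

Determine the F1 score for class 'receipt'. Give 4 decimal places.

Treat 'receipt' as positive and all other classes as negative.
F1 score = 2·TP/(2·TP+FP+FN).
receipt: TP=74, FP=6+14+29+38=87, FN=21+21+28+30=100 → 148/335 = 0.44179

0.4418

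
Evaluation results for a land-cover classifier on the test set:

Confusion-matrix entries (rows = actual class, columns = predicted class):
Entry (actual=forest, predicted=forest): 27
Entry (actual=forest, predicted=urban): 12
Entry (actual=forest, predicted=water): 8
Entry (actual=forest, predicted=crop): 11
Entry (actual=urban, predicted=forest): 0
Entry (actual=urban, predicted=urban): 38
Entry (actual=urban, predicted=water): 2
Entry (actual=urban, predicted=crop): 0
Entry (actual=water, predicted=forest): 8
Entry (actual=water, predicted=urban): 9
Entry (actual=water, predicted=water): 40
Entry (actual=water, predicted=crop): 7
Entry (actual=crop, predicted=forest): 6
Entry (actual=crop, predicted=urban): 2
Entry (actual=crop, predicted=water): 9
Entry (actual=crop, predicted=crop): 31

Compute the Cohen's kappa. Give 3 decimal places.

Observed agreement pₒ = trace/N = 136/210 = 0.6476
Expected agreement pₑ = Σ (rowᵢ·colᵢ)/N² = (58·41 + 40·61 + 64·59 + 48·49)/210² = 0.2482
κ = (pₒ − pₑ)/(1 − pₑ) = (0.6476 − 0.2482)/(1 − 0.2482) = 0.531

0.531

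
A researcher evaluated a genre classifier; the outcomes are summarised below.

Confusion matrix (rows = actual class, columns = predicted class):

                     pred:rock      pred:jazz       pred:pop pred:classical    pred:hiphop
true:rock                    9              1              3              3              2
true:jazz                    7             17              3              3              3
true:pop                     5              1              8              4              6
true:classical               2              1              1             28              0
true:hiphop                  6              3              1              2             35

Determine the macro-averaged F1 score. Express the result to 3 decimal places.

Per-class F1 score (2·TP/(2·TP+FP+FN)):
  rock: TP=9, FP=7+5+2+6=20, FN=1+3+3+2=9 → 18/47 = 0.3830
  jazz: TP=17, FP=1+1+1+3=6, FN=7+3+3+3=16 → 34/56 = 0.6071
  pop: TP=8, FP=3+3+1+1=8, FN=5+1+4+6=16 → 16/40 = 0.4000
  classical: TP=28, FP=3+3+4+2=12, FN=2+1+1+0=4 → 56/72 = 0.7778
  hiphop: TP=35, FP=2+3+6+0=11, FN=6+3+1+2=12 → 70/93 = 0.7527
Macro-F1 score = mean = (0.3830 + 0.6071 + 0.4000 + 0.7778 + 0.7527) / 5 = 0.584

0.584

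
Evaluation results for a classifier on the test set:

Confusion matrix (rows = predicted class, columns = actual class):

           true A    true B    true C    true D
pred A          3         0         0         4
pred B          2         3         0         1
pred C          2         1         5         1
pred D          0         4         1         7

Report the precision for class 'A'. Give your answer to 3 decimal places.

0.429

One-vs-rest for 'A': TP = diagonal; FP = other classes predicted 'A'; FN = 'A' predicted as other.
precision = TP/(TP+FP).
A: TP=3, FP=0+0+4=4 → 3/7 = 0.4286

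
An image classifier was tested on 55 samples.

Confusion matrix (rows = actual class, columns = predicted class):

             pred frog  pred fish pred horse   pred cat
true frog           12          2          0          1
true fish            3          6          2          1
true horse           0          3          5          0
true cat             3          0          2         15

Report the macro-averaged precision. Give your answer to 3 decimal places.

Per-class precision (TP/(TP+FP)):
  frog: TP=12, FP=3+0+3=6 → 12/18 = 0.6667
  fish: TP=6, FP=2+3+0=5 → 6/11 = 0.5455
  horse: TP=5, FP=0+2+2=4 → 5/9 = 0.5556
  cat: TP=15, FP=1+1+0=2 → 15/17 = 0.8824
Macro-precision = mean = (0.6667 + 0.5455 + 0.5556 + 0.8824) / 4 = 0.663

0.663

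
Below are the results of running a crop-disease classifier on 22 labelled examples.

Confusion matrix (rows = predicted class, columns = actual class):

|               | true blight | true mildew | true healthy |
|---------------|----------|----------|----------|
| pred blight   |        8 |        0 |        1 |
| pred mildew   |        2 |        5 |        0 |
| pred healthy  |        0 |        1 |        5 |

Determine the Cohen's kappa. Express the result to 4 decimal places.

Observed agreement pₒ = trace/N = 18/22 = 0.81818
Expected agreement pₑ = Σ (rowᵢ·colᵢ)/N² = (10·9 + 6·7 + 6·6)/22² = 0.34711
κ = (pₒ − pₑ)/(1 − pₑ) = (0.81818 − 0.34711)/(1 − 0.34711) = 0.7215

0.7215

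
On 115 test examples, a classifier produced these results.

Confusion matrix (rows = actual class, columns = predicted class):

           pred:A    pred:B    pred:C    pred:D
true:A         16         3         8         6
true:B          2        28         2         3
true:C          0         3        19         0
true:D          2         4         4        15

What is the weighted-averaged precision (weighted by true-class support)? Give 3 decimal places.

0.700

Per-class precision (TP/(TP+FP)):
  A: TP=16, FP=2+0+2=4 → 16/20 = 0.8000
  B: TP=28, FP=3+3+4=10 → 28/38 = 0.7368
  C: TP=19, FP=8+2+4=14 → 19/33 = 0.5758
  D: TP=15, FP=6+3+0=9 → 15/24 = 0.6250
Weighted-precision = Σ (supportᵢ/N)·precisionᵢ with N=115: (33/115)·0.8000 + (35/115)·0.7368 + (22/115)·0.5758 + (25/115)·0.6250 = 0.700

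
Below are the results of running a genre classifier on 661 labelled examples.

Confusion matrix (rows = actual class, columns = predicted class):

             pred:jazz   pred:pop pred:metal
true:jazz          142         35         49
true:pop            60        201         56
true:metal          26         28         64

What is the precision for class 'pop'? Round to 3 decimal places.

One-vs-rest for 'pop': TP = diagonal; FP = other classes predicted 'pop'; FN = 'pop' predicted as other.
precision = TP/(TP+FP).
pop: TP=201, FP=35+28=63 → 201/264 = 0.7614

0.761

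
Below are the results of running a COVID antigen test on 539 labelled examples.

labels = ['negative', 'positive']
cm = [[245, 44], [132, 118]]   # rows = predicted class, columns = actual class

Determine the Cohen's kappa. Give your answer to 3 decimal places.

0.328

Observed agreement pₒ = trace/N = 363/539 = 0.6735
Expected agreement pₑ = Σ (rowᵢ·colᵢ)/N² = (377·289 + 162·250)/539² = 0.5144
κ = (pₒ − pₑ)/(1 − pₑ) = (0.6735 − 0.5144)/(1 − 0.5144) = 0.328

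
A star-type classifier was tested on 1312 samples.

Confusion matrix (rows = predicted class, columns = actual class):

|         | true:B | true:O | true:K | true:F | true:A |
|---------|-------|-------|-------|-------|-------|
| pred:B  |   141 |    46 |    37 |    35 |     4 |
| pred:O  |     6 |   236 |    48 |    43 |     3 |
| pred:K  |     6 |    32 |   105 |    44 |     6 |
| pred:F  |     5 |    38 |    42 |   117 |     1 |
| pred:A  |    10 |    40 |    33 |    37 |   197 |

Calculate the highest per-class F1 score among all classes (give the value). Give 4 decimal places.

0.7462

Per-class F1 score (2·TP/(2·TP+FP+FN)):
  B: TP=141, FP=46+37+35+4=122, FN=6+6+5+10=27 → 282/431 = 0.65429
  O: TP=236, FP=6+48+43+3=100, FN=46+32+38+40=156 → 472/728 = 0.64835
  K: TP=105, FP=6+32+44+6=88, FN=37+48+42+33=160 → 210/458 = 0.45852
  F: TP=117, FP=5+38+42+1=86, FN=35+43+44+37=159 → 234/479 = 0.48852
  A: TP=197, FP=10+40+33+37=120, FN=4+3+6+1=14 → 394/528 = 0.74621
Highest is class 'A' with F1 score = 0.7462.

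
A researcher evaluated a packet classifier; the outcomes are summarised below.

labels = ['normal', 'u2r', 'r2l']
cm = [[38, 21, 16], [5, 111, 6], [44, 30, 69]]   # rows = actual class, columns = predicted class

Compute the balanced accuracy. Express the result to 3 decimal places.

0.633

Balanced accuracy = mean of per-class recall.
  normal: recall = 38/75 = 0.5067
  u2r: recall = 111/122 = 0.9098
  r2l: recall = 69/143 = 0.4825
Mean = (0.5067 + 0.9098 + 0.4825) / 3 = 0.633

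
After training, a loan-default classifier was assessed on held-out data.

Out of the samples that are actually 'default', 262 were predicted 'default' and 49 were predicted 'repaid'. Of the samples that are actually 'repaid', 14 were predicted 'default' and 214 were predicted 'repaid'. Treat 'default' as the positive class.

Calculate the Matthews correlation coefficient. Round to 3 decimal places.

MCC = (TP·TN − FP·FN) / √((TP+FP)(TP+FN)(TN+FP)(TN+FN))
Numerator = 262·214 − 14·49 = 55382
Denominator = √(276·311·228·263) = √5147069904 = 71743.0826
MCC = 55382 / 71743.0826 = 0.772

0.772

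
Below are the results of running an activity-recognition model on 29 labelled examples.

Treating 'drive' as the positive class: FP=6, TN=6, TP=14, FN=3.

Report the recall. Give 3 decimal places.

0.824

Recall = TP/(TP+FN) = 14/(14+3) = 14/17 = 0.824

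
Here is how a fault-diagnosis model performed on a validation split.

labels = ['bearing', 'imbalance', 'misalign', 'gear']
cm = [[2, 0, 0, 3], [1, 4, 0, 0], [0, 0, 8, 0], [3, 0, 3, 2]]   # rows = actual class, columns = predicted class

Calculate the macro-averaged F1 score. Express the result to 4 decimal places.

0.6006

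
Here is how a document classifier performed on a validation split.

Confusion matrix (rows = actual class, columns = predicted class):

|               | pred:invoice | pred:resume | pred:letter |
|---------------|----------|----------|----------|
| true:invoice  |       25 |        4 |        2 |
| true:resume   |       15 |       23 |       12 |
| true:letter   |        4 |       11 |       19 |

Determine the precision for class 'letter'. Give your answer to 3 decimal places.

0.576

Treat 'letter' as positive and all other classes as negative.
precision = TP/(TP+FP).
letter: TP=19, FP=2+12=14 → 19/33 = 0.5758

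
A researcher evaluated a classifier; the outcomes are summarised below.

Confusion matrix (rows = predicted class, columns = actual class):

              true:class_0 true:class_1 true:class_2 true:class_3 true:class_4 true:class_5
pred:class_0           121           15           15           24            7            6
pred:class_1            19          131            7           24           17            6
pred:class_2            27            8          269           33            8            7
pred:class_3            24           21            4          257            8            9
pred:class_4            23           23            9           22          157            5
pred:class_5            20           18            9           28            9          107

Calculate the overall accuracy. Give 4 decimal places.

0.6961

Accuracy = trace / total = (121+131+269+257+157+107=1042) / 1497 = 1042/1497 = 0.6961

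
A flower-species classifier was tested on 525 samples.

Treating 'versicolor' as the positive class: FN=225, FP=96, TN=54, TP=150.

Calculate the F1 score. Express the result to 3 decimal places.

Precision = TP/(TP+FP) = 150/246 = 0.6098
Recall = TP/(TP+FN) = 150/375 = 0.4000
F1 = 2·TP/(2·TP+FP+FN) = 300/621 = 0.483

0.483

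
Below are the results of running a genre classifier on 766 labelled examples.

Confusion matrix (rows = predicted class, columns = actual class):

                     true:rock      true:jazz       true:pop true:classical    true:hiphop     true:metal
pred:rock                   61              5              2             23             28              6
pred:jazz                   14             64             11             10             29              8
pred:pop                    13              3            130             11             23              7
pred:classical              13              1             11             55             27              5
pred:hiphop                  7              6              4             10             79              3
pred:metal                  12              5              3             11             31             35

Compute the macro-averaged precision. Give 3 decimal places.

0.538

Per-class precision (TP/(TP+FP)):
  rock: TP=61, FP=5+2+23+28+6=64 → 61/125 = 0.4880
  jazz: TP=64, FP=14+11+10+29+8=72 → 64/136 = 0.4706
  pop: TP=130, FP=13+3+11+23+7=57 → 130/187 = 0.6952
  classical: TP=55, FP=13+1+11+27+5=57 → 55/112 = 0.4911
  hiphop: TP=79, FP=7+6+4+10+3=30 → 79/109 = 0.7248
  metal: TP=35, FP=12+5+3+11+31=62 → 35/97 = 0.3608
Macro-precision = mean = (0.4880 + 0.4706 + 0.6952 + 0.4911 + 0.7248 + 0.3608) / 6 = 0.538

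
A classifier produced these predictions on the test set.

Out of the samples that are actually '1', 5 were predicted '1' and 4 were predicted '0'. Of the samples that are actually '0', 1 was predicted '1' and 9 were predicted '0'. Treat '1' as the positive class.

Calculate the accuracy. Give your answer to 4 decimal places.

0.7368

Accuracy = (TP+TN)/N = (5+9)/19 = 0.7368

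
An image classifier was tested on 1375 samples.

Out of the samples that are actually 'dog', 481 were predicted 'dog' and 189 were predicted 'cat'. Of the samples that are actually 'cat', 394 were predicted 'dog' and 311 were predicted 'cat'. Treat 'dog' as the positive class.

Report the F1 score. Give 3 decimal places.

0.623

Precision = TP/(TP+FP) = 481/875 = 0.5497
Recall = TP/(TP+FN) = 481/670 = 0.7179
F1 = 2·TP/(2·TP+FP+FN) = 962/1545 = 0.623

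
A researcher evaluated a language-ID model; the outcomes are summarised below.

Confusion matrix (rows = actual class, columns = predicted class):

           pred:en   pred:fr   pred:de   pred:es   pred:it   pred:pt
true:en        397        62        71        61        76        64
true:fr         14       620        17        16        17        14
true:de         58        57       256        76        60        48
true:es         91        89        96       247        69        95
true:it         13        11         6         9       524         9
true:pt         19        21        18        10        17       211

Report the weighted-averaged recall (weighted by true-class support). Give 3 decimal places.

0.637

Per-class recall (TP/(TP+FN)):
  en: TP=397, FN=62+71+61+76+64=334 → 397/731 = 0.5431
  fr: TP=620, FN=14+17+16+17+14=78 → 620/698 = 0.8883
  de: TP=256, FN=58+57+76+60+48=299 → 256/555 = 0.4613
  es: TP=247, FN=91+89+96+69+95=440 → 247/687 = 0.3595
  it: TP=524, FN=13+11+6+9+9=48 → 524/572 = 0.9161
  pt: TP=211, FN=19+21+18+10+17=85 → 211/296 = 0.7128
Weighted-recall = Σ (supportᵢ/N)·recallᵢ with N=3539: (731/3539)·0.5431 + (698/3539)·0.8883 + (555/3539)·0.4613 + (687/3539)·0.3595 + (572/3539)·0.9161 + (296/3539)·0.7128 = 0.637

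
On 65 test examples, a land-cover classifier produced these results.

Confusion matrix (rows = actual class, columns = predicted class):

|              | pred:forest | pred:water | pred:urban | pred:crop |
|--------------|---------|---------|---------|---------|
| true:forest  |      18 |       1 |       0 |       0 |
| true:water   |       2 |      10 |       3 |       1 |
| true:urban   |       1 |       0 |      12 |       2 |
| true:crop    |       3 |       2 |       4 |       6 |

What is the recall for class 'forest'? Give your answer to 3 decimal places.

Take TP from the diagonal, FP from the rest of the 'forest' prediction marginal, FN from the rest of the 'forest' actual marginal.
recall = TP/(TP+FN).
forest: TP=18, FN=1+0+0=1 → 18/19 = 0.9474

0.947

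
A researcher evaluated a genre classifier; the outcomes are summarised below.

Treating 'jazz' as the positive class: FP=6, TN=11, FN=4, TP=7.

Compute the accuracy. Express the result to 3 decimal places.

0.643

Accuracy = (TP+TN)/N = (7+11)/28 = 0.643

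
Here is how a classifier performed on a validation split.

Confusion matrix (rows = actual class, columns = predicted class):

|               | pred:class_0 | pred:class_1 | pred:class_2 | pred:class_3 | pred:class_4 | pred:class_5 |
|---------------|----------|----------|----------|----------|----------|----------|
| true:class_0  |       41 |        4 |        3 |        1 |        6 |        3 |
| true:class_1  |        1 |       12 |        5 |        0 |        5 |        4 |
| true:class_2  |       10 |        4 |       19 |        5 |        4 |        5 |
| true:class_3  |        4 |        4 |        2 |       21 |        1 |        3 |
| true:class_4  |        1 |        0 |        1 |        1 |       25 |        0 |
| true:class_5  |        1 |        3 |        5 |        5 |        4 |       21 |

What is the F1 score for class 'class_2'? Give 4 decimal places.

0.4634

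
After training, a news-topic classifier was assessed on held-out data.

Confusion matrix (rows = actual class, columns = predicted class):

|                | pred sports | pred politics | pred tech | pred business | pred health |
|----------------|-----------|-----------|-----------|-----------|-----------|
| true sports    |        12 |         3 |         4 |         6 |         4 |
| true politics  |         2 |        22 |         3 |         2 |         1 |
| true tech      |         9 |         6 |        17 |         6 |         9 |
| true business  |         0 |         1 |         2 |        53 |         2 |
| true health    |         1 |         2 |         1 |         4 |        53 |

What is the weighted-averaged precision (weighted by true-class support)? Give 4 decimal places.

Per-class precision (TP/(TP+FP)):
  sports: TP=12, FP=2+9+0+1=12 → 12/24 = 0.50000
  politics: TP=22, FP=3+6+1+2=12 → 22/34 = 0.64706
  tech: TP=17, FP=4+3+2+1=10 → 17/27 = 0.62963
  business: TP=53, FP=6+2+6+4=18 → 53/71 = 0.74648
  health: TP=53, FP=4+1+9+2=16 → 53/69 = 0.76812
Weighted-precision = Σ (supportᵢ/N)·precisionᵢ with N=225: (29/225)·0.50000 + (30/225)·0.64706 + (47/225)·0.62963 + (58/225)·0.74648 + (61/225)·0.76812 = 0.6829

0.6829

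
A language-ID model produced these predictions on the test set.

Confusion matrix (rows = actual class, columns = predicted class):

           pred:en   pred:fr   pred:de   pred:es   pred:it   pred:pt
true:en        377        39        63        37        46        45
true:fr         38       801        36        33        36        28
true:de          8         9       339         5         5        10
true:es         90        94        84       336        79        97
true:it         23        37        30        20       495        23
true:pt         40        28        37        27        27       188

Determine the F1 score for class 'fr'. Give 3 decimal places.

Take TP from the diagonal, FP from the rest of the 'fr' prediction marginal, FN from the rest of the 'fr' actual marginal.
F1 score = 2·TP/(2·TP+FP+FN).
fr: TP=801, FP=39+9+94+37+28=207, FN=38+36+33+36+28=171 → 1602/1980 = 0.8091

0.809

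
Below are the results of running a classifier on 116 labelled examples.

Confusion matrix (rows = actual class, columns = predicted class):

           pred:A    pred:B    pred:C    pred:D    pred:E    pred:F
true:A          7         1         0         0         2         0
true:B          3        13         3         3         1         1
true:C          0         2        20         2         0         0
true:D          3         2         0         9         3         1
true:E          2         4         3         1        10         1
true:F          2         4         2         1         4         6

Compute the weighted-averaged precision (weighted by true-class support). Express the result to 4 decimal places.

Per-class precision (TP/(TP+FP)):
  A: TP=7, FP=3+0+3+2+2=10 → 7/17 = 0.41176
  B: TP=13, FP=1+2+2+4+4=13 → 13/26 = 0.50000
  C: TP=20, FP=0+3+0+3+2=8 → 20/28 = 0.71429
  D: TP=9, FP=0+3+2+1+1=7 → 9/16 = 0.56250
  E: TP=10, FP=2+1+0+3+4=10 → 10/20 = 0.50000
  F: TP=6, FP=0+1+0+1+1=3 → 6/9 = 0.66667
Weighted-precision = Σ (supportᵢ/N)·precisionᵢ with N=116: (10/116)·0.41176 + (24/116)·0.50000 + (24/116)·0.71429 + (18/116)·0.56250 + (21/116)·0.50000 + (19/116)·0.66667 = 0.5737

0.5737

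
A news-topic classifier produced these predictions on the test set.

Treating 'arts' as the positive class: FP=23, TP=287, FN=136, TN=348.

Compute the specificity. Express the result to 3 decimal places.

0.938

Specificity = TN/(TN+FP) = 348/(348+23) = 0.938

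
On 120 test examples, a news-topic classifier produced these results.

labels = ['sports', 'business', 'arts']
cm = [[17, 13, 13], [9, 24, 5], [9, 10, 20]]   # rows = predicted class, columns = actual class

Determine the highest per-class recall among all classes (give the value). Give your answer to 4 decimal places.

Per-class recall (TP/(TP+FN)):
  sports: TP=17, FN=9+9=18 → 17/35 = 0.48571
  business: TP=24, FN=13+10=23 → 24/47 = 0.51064
  arts: TP=20, FN=13+5=18 → 20/38 = 0.52632
Highest is class 'arts' with recall = 0.5263.

0.5263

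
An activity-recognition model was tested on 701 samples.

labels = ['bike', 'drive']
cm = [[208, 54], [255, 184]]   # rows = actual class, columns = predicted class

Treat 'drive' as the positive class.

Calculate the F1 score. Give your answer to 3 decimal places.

Precision = TP/(TP+FP) = 184/238 = 0.7731
Recall = TP/(TP+FN) = 184/439 = 0.4191
F1 = 2·TP/(2·TP+FP+FN) = 368/677 = 0.544

0.544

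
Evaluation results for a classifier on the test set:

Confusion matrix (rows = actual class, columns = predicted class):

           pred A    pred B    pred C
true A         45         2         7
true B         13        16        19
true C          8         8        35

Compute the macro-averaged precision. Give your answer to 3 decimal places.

0.624

Per-class precision (TP/(TP+FP)):
  A: TP=45, FP=13+8=21 → 45/66 = 0.6818
  B: TP=16, FP=2+8=10 → 16/26 = 0.6154
  C: TP=35, FP=7+19=26 → 35/61 = 0.5738
Macro-precision = mean = (0.6818 + 0.6154 + 0.5738) / 3 = 0.624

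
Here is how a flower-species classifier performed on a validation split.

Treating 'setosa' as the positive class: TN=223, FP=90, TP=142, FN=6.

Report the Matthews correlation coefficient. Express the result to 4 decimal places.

0.6274

MCC = (TP·TN − FP·FN) / √((TP+FP)(TP+FN)(TN+FP)(TN+FN))
Numerator = 142·223 − 90·6 = 31126
Denominator = √(232·148·313·229) = √2461101472 = 49609.4897
MCC = 31126 / 49609.4897 = 0.6274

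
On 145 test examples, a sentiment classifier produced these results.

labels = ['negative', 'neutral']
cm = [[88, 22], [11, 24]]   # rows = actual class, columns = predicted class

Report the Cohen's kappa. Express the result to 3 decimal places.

0.439

Observed agreement pₒ = trace/N = 112/145 = 0.7724
Expected agreement pₑ = Σ (rowᵢ·colᵢ)/N² = (110·99 + 35·46)/145² = 0.5945
κ = (pₒ − pₑ)/(1 − pₑ) = (0.7724 − 0.5945)/(1 − 0.5945) = 0.439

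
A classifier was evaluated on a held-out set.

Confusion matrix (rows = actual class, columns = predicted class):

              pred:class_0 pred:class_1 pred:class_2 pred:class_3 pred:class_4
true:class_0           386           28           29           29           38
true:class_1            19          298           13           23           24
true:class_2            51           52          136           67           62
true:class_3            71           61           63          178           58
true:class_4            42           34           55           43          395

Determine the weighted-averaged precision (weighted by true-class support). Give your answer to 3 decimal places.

Per-class precision (TP/(TP+FP)):
  class_0: TP=386, FP=19+51+71+42=183 → 386/569 = 0.6784
  class_1: TP=298, FP=28+52+61+34=175 → 298/473 = 0.6300
  class_2: TP=136, FP=29+13+63+55=160 → 136/296 = 0.4595
  class_3: TP=178, FP=29+23+67+43=162 → 178/340 = 0.5235
  class_4: TP=395, FP=38+24+62+58=182 → 395/577 = 0.6846
Weighted-precision = Σ (supportᵢ/N)·precisionᵢ with N=2255: (510/2255)·0.6784 + (377/2255)·0.6300 + (368/2255)·0.4595 + (431/2255)·0.5235 + (569/2255)·0.6846 = 0.607

0.607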